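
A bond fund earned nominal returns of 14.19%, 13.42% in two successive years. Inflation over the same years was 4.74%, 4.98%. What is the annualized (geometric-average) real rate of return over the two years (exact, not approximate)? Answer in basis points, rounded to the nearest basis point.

853 basis points

Nominal growth factor = 1.1419 × 1.1342 = 1.29514298
Price-level growth factor = 1.0474 × 1.0498 = 1.09956052
Real growth factor = 1.29514298 / 1.09956052 = 1.17787330
Annualized real rate = 1.17787330^(1/2) − 1 = 8.5299% → 853 basis points.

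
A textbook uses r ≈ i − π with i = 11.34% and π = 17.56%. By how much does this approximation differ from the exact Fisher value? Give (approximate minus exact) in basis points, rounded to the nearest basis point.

-93 basis points

Approximate: r ≈ 11.340% − 17.560% = -6.2200%
Exact: (1 + 0.1134)/(1 + 0.1756) − 1 = -5.2909%
Error = -6.2200% − (-5.2909%) = -0.9291% → -93 basis points.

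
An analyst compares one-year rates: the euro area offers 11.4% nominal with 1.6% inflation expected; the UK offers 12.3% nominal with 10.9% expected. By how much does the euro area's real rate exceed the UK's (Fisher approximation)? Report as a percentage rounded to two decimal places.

8.40%

The euro area: 11.4% − 1.6% = 9.800%
The UK: 12.3% − 10.9% = 1.400%
Differential = 8.400% → 8.40%.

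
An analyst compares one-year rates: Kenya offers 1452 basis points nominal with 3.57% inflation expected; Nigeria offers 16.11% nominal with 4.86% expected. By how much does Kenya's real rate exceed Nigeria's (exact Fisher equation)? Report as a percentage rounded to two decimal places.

-0.16%

Kenya: (1 + 0.1452)/(1 + 0.0357) − 1 = 10.5726%
Nigeria: (1 + 0.1611)/(1 + 0.0486) − 1 = 10.7286%
Differential = 10.5726% − 10.7286% = -0.1560% → -0.16%.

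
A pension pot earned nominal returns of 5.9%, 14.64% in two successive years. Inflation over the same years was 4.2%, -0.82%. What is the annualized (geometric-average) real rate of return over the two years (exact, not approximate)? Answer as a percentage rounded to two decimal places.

Nominal growth factor = 1.0590 × 1.1464 = 1.21403760
Price-level growth factor = 1.0420 × 0.9918 = 1.03345560
Real growth factor = 1.21403760 / 1.03345560 = 1.17473610
Annualized real rate = 1.17473610^(1/2) − 1 = 8.3852% → 8.39%.

8.39%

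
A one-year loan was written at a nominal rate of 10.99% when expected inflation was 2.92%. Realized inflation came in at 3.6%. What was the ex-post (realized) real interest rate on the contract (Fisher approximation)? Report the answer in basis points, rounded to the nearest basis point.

Ex-post: 10.99% − 3.6% = 7.390%
So the realized real rate is 739 basis points.

739 basis points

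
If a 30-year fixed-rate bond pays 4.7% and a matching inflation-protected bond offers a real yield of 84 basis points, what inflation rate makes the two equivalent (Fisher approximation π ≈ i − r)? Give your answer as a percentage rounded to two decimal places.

π ≈ i − r = 4.7% − 0.84% → 3.86%.

3.86%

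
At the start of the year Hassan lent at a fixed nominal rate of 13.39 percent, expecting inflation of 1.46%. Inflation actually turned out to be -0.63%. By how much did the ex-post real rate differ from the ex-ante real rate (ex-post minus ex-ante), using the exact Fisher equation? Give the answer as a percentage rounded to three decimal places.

Ex-ante: (1 + 0.1339)/(1 + 0.0146) − 1 = 11.7583%
Ex-post: (1 + 0.1339)/(1 − 0.0063) − 1 = 14.1089%
Difference (ex-post − ex-ante) = 2.3506% → 2.351%.

2.351%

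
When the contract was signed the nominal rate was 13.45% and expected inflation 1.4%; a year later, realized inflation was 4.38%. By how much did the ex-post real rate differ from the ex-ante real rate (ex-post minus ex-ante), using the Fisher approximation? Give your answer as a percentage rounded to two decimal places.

-2.98%

Ex-ante: 13.45% − 1.4% = 12.050%
Ex-post: 13.45% − 4.38% = 9.070%
Difference (ex-post − ex-ante) = -2.9800% → -2.98%.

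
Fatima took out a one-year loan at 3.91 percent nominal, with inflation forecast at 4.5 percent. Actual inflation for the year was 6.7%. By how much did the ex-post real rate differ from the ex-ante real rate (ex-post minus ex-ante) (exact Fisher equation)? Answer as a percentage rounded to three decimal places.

-2.050%

Ex-ante: (1 + 0.0391)/(1 + 0.0450) − 1 = -0.5646%
Ex-post: (1 + 0.0391)/(1 + 0.0670) − 1 = -2.6148%
Difference (ex-post − ex-ante) = -2.0502% → -2.050%.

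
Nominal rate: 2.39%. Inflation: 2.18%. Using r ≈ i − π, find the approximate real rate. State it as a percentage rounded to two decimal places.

r ≈ i − π = 2.39% − 2.18% = 0.21%.

0.21%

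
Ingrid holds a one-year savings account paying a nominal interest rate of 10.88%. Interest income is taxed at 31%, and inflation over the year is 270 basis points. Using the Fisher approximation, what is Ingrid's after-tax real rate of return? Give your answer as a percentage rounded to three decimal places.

4.807%

After-tax nominal return = 10.88% × (1 − 0.31) = 7.5072%.
r ≈ 7.5072% − 2.7% → 4.807%.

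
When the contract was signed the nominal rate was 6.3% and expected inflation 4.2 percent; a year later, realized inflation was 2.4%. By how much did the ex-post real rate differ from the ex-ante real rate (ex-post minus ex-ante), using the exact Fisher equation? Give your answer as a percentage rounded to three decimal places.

1.793%

Ex-ante: (1 + 0.0630)/(1 + 0.0420) − 1 = 2.0154%
Ex-post: (1 + 0.0630)/(1 + 0.0240) − 1 = 3.8086%
Difference (ex-post − ex-ante) = 1.7932% → 1.793%.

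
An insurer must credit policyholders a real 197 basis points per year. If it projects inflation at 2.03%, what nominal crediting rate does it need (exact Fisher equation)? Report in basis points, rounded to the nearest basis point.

(1 + i) = (1 + r)(1 + π) = 1.01970 × 1.02030 = 1.04039991
i = 1.04039991 − 1, so the required nominal rate is 404 basis points.

404 basis points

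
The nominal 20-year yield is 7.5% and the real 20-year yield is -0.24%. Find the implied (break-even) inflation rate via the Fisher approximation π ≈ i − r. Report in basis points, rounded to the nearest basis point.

π ≈ i − r = 7.5% − (-0.24%) → 774 basis points.

774 basis points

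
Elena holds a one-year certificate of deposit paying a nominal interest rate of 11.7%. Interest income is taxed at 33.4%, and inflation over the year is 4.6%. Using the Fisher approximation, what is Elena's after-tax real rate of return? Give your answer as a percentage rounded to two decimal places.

After-tax nominal return = 11.7% × (1 − 0.334) = 7.7922%.
r ≈ 7.7922% − 4.6% → 3.19%.

3.19%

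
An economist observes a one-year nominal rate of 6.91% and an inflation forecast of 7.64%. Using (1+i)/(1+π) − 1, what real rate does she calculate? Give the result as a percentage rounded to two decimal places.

1 + r = 1.06910 / 1.07640 = 0.993218
r = 0.993218 − 1 = -0.6782%, i.e. -0.68%.

-0.68%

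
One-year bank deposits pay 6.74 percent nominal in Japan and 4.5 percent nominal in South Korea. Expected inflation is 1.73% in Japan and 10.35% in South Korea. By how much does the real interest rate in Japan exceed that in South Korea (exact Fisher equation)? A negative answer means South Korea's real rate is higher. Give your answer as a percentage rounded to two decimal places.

10.23%

Japan: (1 + 0.0674)/(1 + 0.0173) − 1 = 4.9248%
South Korea: (1 + 0.0450)/(1 + 0.1035) − 1 = -5.3013%
Differential = 4.9248% − (-5.3013%) = 10.2261% → 10.23%.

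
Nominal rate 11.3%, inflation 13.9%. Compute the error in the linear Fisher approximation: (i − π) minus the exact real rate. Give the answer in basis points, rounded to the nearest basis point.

Approximate: r ≈ 11.300% − 13.900% = -2.6000%
Exact: (1 + 0.1130)/(1 + 0.1390) − 1 = -2.2827%
Error = -2.6000% − (-2.2827%) = -0.3173% → -32 basis points.

-32 basis points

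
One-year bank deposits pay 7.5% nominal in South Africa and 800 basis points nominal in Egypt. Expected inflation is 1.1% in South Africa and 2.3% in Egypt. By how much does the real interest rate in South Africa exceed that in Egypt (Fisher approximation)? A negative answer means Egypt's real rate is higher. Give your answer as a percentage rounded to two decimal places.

0.70%

South Africa: 7.5% − 1.1% = 6.400%
Egypt: 8% − 2.3% = 5.700%
Differential = 0.700% → 0.70%.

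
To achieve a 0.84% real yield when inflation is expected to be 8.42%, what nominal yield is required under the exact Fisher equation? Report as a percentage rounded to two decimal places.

(1 + i) = (1 + r)(1 + π) = 1.00840 × 1.08420 = 1.09330728
i = 1.09330728 − 1, so the required nominal rate is 9.33%.

9.33%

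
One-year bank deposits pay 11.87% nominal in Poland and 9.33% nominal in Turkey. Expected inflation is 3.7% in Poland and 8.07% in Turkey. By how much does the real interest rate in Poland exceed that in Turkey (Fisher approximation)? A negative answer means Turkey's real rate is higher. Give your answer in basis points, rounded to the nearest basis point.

691 basis points

Poland: 11.87% − 3.7% = 8.170%
Turkey: 9.33% − 8.07% = 1.260%
Differential = 6.910% → 691 basis points.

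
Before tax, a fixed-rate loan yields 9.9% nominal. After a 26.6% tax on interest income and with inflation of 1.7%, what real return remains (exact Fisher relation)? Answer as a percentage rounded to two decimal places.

After-tax nominal return = 9.9% × (1 − 0.266) = 7.2666%.
1 + r = 1.072666 / 1.01700 = 1.054735
After-tax real rate = 1.054735 − 1 → 5.47%.

5.47%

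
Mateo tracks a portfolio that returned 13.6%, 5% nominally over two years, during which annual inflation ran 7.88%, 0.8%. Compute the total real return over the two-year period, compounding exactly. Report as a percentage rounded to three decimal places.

9.690%

Compound the nominal returns: 1.1360 × 1.0500 = 1.192800.
Compound inflation: 1.0788 × 1.0080 = 1.087430.
Deflate: 1.192800 / 1.087430 = 1.096898.
Total real return = 1.096898 − 1 → 9.690%.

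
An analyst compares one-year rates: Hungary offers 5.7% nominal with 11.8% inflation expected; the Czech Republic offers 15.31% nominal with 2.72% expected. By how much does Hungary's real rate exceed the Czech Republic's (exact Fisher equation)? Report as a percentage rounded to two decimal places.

-17.71%

Hungary: (1 + 0.0570)/(1 + 0.1180) − 1 = -5.4562%
The Czech Republic: (1 + 0.1531)/(1 + 0.0272) − 1 = 12.2566%
Differential = -5.4562% − 12.2566% = -17.7128% → -17.71%.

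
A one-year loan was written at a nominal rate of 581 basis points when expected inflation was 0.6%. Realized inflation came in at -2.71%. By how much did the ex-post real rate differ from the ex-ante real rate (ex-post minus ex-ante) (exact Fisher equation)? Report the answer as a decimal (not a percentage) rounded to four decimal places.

Ex-ante: (1 + 0.0581)/(1 + 0.0060) − 1 = 5.1789%
Ex-post: (1 + 0.0581)/(1 − 0.0271) − 1 = 8.7573%
Difference (ex-post − ex-ante) = 3.5784% → 0.0358.

0.0358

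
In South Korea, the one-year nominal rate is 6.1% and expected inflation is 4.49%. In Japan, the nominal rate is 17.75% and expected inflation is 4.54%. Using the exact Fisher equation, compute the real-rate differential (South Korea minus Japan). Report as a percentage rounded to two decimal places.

South Korea: (1 + 0.0610)/(1 + 0.0449) − 1 = 1.5408%
Japan: (1 + 0.1775)/(1 + 0.0454) − 1 = 12.6363%
Differential = 1.5408% − 12.6363% = -11.0955% → -11.10%.

-11.10%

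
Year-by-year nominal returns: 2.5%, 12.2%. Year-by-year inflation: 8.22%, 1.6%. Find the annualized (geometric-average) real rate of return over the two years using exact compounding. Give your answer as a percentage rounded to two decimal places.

Nominal growth factor = 1.0250 × 1.1220 = 1.15005000
Price-level growth factor = 1.0822 × 1.0160 = 1.09951520
Real growth factor = 1.15005000 / 1.09951520 = 1.04596098
Annualized real rate = 1.04596098^(1/2) − 1 = 2.2722% → 2.27%.

2.27%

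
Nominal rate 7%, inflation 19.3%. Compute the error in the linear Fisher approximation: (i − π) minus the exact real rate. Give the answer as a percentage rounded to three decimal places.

-1.990%

Approximate: r ≈ 7.000% − 19.300% = -12.3000%
Exact: (1 + 0.0700)/(1 + 0.1930) − 1 = -10.3101%
Error = -12.3000% − (-10.3101%) = -1.9899% → -1.990%.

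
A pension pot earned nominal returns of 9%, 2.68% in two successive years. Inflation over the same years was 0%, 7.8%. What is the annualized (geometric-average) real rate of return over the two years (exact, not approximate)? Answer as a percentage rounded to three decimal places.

Compound the nominal returns: 1.0900 × 1.0268 = 1.11921200.
Compound inflation: 1.0000 × 1.0780 = 1.07800000.
Deflate: 1.11921200 / 1.07800000 = 1.03823006.
Annualized real rate = 1.03823006^(1/2) − 1 = 1.8936% → 1.894%.

1.894%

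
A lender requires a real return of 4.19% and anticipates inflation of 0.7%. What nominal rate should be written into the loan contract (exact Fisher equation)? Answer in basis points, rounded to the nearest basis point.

492 basis points

(1 + i) = (1 + r)(1 + π) = 1.04190 × 1.00700 = 1.0491933
i = 1.0491933 − 1, so the required nominal rate is 492 basis points.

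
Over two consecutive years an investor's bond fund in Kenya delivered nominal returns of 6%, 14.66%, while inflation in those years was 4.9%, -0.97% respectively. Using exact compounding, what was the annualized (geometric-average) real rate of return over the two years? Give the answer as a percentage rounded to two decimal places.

Compound the nominal returns: 1.0600 × 1.1466 = 1.21539600.
Compound inflation: 1.0490 × 0.9903 = 1.03882470.
Deflate: 1.21539600 / 1.03882470 = 1.16997218.
Annualized real rate = 1.16997218^(1/2) − 1 = 8.1653% → 8.17%.

8.17%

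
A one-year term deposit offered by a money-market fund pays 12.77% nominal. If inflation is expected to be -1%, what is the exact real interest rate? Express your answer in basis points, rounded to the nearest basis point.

By the Fisher equation, 1 + r = (1 + i)/(1 + π).
1 + r = 1.12770 / 0.99000 = 1.139091
r = 1.139091 − 1 = 13.9091%, i.e. 1391 basis points.

1391 basis points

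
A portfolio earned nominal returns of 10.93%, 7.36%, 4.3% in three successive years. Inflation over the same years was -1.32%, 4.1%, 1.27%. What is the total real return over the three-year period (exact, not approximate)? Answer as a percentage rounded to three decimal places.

19.403%

Nominal growth factor = 1.1093 × 1.0736 × 1.0430 = 1.242155
Price-level growth factor = 0.9868 × 1.0410 × 1.0127 = 1.040305
Real growth factor = 1.242155 / 1.040305 = 1.194030
Total real return = 1.194030 − 1 → 19.403%.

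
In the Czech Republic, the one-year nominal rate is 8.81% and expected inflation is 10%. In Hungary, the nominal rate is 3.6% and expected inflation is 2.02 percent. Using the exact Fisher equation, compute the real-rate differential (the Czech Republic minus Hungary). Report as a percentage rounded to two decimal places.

-2.63%

The Czech Republic: (1 + 0.0881)/(1 + 0.1000) − 1 = -1.0818%
Hungary: (1 + 0.0360)/(1 + 0.0202) − 1 = 1.5487%
Differential = -1.0818% − 1.5487% = -2.6305% → -2.63%.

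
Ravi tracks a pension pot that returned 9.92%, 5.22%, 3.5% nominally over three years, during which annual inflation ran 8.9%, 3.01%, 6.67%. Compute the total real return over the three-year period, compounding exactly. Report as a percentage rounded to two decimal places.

Compound the nominal returns: 1.0992 × 1.0522 × 1.0350 = 1.197058.
Compound inflation: 1.0890 × 1.0301 × 1.0667 = 1.196602.
Deflate: 1.197058 / 1.196602 = 1.000382.
Total real return = 1.000382 − 1 → 0.04%.

0.04%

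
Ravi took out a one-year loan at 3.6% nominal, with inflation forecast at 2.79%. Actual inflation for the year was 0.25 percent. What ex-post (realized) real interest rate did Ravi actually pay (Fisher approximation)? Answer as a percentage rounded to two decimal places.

Ex-post: 3.6% − 0.25% = 3.350%
So the realized real rate is 3.35%.

3.35%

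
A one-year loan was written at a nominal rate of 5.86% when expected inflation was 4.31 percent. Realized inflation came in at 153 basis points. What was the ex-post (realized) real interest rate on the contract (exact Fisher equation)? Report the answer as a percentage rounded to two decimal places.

Ex-post: (1 + 0.0586)/(1 + 0.0153) − 1 = 4.2647%
So the realized real rate is 4.26%.

4.26%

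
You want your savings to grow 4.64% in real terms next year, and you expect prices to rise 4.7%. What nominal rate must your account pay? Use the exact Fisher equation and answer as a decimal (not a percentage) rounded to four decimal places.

(1 + i) = (1 + r)(1 + π) = 1.04640 × 1.04700 = 1.0955808
i = 1.0955808 − 1, so the required nominal rate is 0.0956.

0.0956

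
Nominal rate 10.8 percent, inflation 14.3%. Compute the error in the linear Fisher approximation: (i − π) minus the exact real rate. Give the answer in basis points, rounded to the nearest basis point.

Approximate: r ≈ 10.800% − 14.300% = -3.5000%
Exact: (1 + 0.1080)/(1 + 0.1430) − 1 = -3.0621%
Error = -3.5000% − (-3.0621%) = -0.4379% → -44 basis points.

-44 basis points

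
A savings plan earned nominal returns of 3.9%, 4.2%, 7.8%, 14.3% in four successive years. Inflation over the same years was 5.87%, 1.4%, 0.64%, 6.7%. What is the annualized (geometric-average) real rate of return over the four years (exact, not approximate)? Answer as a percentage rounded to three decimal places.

Compound the nominal returns: 1.0390 × 1.0420 × 1.0780 × 1.1430 = 1.33397674.
Compound inflation: 1.0587 × 1.0140 × 1.0064 × 1.0670 = 1.15277863.
Deflate: 1.33397674 / 1.15277863 = 1.15718379.
Annualized real rate = 1.15718379^(1/4) − 1 = 3.7172% → 3.717%.

3.717%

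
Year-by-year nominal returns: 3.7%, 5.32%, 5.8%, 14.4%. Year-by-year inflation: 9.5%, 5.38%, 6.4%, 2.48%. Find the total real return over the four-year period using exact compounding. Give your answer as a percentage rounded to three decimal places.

Compound the nominal returns: 1.0370 × 1.0532 × 1.0580 × 1.1440 = 1.321908.
Compound inflation: 1.0950 × 1.0538 × 1.0640 × 1.0248 = 1.258210.
Deflate: 1.321908 / 1.258210 = 1.050626.
Total real return = 1.050626 − 1 → 5.063%.

5.063%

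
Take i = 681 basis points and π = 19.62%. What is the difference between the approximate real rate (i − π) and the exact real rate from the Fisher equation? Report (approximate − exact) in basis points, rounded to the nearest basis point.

Approximate: r ≈ 6.810% − 19.620% = -12.8100%
Exact: (1 + 0.0681)/(1 + 0.1962) − 1 = -10.7089%
Error = -12.8100% − (-10.7089%) = -2.1011% → -210 basis points.

-210 basis points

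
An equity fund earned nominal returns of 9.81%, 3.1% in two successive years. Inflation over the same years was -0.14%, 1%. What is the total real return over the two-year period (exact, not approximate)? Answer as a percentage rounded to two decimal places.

12.25%

Compound the nominal returns: 1.0981 × 1.0310 = 1.132141.
Compound inflation: 0.9986 × 1.0100 = 1.008586.
Deflate: 1.132141 / 1.008586 = 1.122503.
Total real return = 1.122503 − 1 → 12.25%.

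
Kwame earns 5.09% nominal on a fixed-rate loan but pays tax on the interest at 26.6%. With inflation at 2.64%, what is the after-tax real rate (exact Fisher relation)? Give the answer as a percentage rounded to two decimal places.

After-tax nominal return = 5.09% × (1 − 0.266) = 3.73606%.
1 + r = 1.0373606 / 1.02640 = 1.010679
After-tax real rate = 1.010679 − 1 → 1.07%.

1.07%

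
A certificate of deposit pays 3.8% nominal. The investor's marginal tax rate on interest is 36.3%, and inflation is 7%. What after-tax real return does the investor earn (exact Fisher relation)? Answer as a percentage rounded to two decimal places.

-4.28%

After-tax nominal return = 3.8% × (1 − 0.363) = 2.4206%.
1 + r = 1.024206 / 1.07000 = 0.957202
After-tax real rate = 0.957202 − 1 → -4.28%.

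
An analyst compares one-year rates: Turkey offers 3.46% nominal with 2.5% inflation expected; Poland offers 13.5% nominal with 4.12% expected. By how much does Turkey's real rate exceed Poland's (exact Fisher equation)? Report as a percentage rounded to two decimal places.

Turkey: (1 + 0.0346)/(1 + 0.0250) − 1 = 0.9366%
Poland: (1 + 0.1350)/(1 + 0.0412) − 1 = 9.0088%
Differential = 0.9366% − 9.0088% = -8.0723% → -8.07%.

-8.07%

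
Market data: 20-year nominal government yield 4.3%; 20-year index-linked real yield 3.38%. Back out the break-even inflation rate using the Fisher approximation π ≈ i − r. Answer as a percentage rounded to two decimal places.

0.92%

π ≈ i − r = 4.3% − 3.38% → 0.92%.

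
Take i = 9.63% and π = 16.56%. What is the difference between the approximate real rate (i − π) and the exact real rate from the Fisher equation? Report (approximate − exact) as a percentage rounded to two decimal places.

-0.98%

Approximate: r ≈ 9.630% − 16.560% = -6.9300%
Exact: (1 + 0.0963)/(1 + 0.1656) − 1 = -5.9454%
Error = -6.9300% − (-5.9454%) = -0.9846% → -0.98%.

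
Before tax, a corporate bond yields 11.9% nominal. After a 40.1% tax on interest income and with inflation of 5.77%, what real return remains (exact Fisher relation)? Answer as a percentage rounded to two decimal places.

1.28%

After-tax nominal return = 11.9% × (1 − 0.401) = 7.1281%.
1 + r = 1.071281 / 1.05770 = 1.012840
After-tax real rate = 1.012840 − 1 → 1.28%.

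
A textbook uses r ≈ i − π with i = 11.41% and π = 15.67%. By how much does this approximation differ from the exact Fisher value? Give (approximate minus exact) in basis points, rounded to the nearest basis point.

Approximate: r ≈ 11.410% − 15.670% = -4.2600%
Exact: (1 + 0.1141)/(1 + 0.1567) − 1 = -3.6829%
Error = -4.2600% − (-3.6829%) = -0.5771% → -58 basis points.

-58 basis points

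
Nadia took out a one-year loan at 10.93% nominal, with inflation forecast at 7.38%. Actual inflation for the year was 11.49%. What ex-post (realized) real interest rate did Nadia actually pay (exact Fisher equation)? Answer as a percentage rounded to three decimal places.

-0.502%

Ex-post: (1 + 0.1093)/(1 + 0.1149) − 1 = -0.5023%
So the realized real rate is -0.502%.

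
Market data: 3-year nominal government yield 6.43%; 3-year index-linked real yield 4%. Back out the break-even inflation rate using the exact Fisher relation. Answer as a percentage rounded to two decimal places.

(1 + π) = (1 + i)/(1 + r) = 1.06430 / 1.04000 = 1.023365
Break-even inflation = 1.023365 − 1 → 2.34%.

2.34%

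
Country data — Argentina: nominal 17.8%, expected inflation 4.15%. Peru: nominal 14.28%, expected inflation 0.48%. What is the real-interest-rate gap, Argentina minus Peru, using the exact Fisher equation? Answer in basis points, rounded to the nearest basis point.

Argentina: (1 + 0.1780)/(1 + 0.0415) − 1 = 13.1061%
Peru: (1 + 0.1428)/(1 + 0.0048) − 1 = 13.7341%
Differential = 13.1061% − 13.7341% = -0.6280% → -63 basis points.

-63 basis points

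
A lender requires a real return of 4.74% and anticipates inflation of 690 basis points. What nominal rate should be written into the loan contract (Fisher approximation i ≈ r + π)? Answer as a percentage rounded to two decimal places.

i ≈ r + π = 4.74% + 6.9% = 11.64%.

11.64%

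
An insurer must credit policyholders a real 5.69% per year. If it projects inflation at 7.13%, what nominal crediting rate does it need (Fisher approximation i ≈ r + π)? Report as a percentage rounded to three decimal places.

12.820%

i ≈ r + π = 5.69% + 7.13% = 12.820%.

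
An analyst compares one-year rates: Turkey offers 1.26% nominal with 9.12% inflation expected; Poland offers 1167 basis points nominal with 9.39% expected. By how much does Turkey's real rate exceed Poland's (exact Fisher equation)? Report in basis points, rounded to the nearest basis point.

Turkey: (1 + 0.0126)/(1 + 0.0912) − 1 = -7.2031%
Poland: (1 + 0.1167)/(1 + 0.0939) − 1 = 2.0843%
Differential = -7.2031% − 2.0843% = -9.2874% → -929 basis points.

-929 basis points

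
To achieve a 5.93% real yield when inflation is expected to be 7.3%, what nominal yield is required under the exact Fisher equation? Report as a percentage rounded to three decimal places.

(1 + i) = (1 + r)(1 + π) = 1.05930 × 1.07300 = 1.1366289
i = 1.1366289 − 1, so the required nominal rate is 13.663%.

13.663%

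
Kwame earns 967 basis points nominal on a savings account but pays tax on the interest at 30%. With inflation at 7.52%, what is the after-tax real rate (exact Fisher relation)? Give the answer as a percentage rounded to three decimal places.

-0.698%

After-tax nominal return = 9.67% × (1 − 0.3) = 6.7690%.
1 + r = 1.06769 / 1.07520 = 0.9930153
After-tax real rate = 0.9930153 − 1 → -0.698%.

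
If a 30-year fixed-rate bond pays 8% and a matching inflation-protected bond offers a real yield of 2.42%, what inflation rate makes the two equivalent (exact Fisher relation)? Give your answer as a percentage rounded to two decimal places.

(1 + π) = (1 + i)/(1 + r) = 1.08000 / 1.02420 = 1.054482
Break-even inflation = 1.054482 − 1 → 5.45%.

5.45%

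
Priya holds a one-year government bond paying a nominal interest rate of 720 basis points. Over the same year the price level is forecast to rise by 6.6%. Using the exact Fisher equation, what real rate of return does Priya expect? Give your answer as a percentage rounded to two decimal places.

By the Fisher equation, 1 + r = (1 + i)/(1 + π).
1 + r = 1.07200 / 1.06600 = 1.005629
r = 1.005629 − 1 = 0.5629%, i.e. 0.56%.

0.56%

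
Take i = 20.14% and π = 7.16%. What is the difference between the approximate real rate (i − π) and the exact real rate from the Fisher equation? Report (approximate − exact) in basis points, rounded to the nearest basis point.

Approximate: r ≈ 20.140% − 7.160% = 12.9800%
Exact: (1 + 0.2014)/(1 + 0.0716) − 1 = 12.1127%
Error = 12.9800% − 12.1127% = 0.8673% → 87 basis points.

87 basis points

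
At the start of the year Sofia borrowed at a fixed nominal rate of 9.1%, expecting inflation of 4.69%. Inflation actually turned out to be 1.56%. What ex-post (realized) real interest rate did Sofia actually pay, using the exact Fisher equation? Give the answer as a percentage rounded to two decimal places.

Ex-post: (1 + 0.0910)/(1 + 0.0156) − 1 = 7.4242%
So the realized real rate is 7.42%.

7.42%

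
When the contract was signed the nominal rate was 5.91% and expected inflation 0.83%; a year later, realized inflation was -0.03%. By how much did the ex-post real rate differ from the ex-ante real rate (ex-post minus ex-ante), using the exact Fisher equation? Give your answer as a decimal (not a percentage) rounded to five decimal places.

Ex-ante: (1 + 0.0591)/(1 + 0.0083) − 1 = 5.0382%
Ex-post: (1 + 0.0591)/(1 − 0.0003) − 1 = 5.9418%
Difference (ex-post − ex-ante) = 0.9036% → 0.00904.

0.00904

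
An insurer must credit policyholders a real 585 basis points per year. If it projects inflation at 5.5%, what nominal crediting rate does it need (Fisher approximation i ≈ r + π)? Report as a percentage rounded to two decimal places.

i ≈ r + π = 5.85% + 5.5% = 11.35%.

11.35%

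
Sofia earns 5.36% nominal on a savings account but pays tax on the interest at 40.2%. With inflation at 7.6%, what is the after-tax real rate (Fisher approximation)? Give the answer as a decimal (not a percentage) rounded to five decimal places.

After-tax nominal return = 5.36% × (1 − 0.402) = 3.20528%.
r ≈ 3.20528% − 7.6% → -0.04395.

-0.04395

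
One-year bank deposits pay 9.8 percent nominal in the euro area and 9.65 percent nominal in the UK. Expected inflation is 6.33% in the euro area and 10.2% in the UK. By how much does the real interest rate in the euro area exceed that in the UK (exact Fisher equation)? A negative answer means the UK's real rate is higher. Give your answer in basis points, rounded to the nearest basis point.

376 basis points

The euro area: (1 + 0.0980)/(1 + 0.0633) − 1 = 3.2634%
The UK: (1 + 0.0965)/(1 + 0.1020) − 1 = -0.4991%
Differential = 3.2634% − (-0.4991%) = 3.7625% → 376 basis points.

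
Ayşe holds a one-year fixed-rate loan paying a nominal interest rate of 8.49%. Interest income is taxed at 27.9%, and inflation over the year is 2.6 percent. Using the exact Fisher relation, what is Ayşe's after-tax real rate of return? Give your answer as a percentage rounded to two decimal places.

3.43%

After-tax nominal return = 8.49% × (1 − 0.279) = 6.12129%.
1 + r = 1.0612129 / 1.02600 = 1.034321
After-tax real rate = 1.034321 − 1 → 3.43%.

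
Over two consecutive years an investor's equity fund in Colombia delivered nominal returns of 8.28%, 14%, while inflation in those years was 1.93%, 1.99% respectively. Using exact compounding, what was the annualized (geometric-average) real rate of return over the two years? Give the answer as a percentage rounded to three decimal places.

8.967%

Nominal growth factor = 1.0828 × 1.1400 = 1.23439200
Price-level growth factor = 1.0193 × 1.0199 = 1.03958407
Real growth factor = 1.23439200 / 1.03958407 = 1.18739026
Annualized real rate = 1.18739026^(1/2) − 1 = 8.9674% → 8.967%.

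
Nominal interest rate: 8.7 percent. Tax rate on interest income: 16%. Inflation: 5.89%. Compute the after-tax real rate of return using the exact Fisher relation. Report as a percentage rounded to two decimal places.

After-tax nominal return = 8.7% × (1 − 0.16) = 7.3080%.
1 + r = 1.07308 / 1.05890 = 1.013391
After-tax real rate = 1.013391 − 1 → 1.34%.

1.34%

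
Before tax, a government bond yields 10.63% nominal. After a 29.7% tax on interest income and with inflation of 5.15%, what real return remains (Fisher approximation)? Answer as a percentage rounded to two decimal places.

2.32%

After-tax nominal return = 10.63% × (1 − 0.297) = 7.47289%.
r ≈ 7.47289% − 5.15% → 2.32%.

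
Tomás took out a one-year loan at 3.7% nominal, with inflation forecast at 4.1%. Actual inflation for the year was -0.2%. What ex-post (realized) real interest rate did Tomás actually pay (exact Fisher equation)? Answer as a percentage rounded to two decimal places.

3.91%

Ex-post: (1 + 0.0370)/(1 − 0.0020) − 1 = 3.9078%
So the realized real rate is 3.91%.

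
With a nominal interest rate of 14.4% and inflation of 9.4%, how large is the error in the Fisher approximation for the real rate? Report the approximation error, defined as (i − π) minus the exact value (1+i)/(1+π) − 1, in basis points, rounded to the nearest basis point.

43 basis points

Approximate: r ≈ 14.400% − 9.400% = 5.0000%
Exact: (1 + 0.1440)/(1 + 0.0940) − 1 = 4.5704%
Error = 5.0000% − 4.5704% = 0.4296% → 43 basis points.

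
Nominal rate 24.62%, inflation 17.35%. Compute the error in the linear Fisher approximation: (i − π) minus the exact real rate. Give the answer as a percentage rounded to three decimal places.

Approximate: r ≈ 24.620% − 17.350% = 7.2700%
Exact: (1 + 0.2462)/(1 + 0.1735) − 1 = 6.1951%
Error = 7.2700% − 6.1951% = 1.0749% → 1.075%.

1.075%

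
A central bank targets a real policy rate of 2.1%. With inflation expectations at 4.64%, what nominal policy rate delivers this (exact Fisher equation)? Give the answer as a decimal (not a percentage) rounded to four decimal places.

0.0684

(1 + i) = (1 + r)(1 + π) = 1.02100 × 1.04640 = 1.0683744
i = 1.0683744 − 1, so the required nominal rate is 0.0684.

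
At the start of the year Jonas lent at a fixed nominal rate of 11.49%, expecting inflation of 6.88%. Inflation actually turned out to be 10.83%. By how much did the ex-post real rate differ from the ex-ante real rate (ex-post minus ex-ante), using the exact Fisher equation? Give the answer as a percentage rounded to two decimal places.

Ex-ante: (1 + 0.1149)/(1 + 0.0688) − 1 = 4.3132%
Ex-post: (1 + 0.1149)/(1 + 0.1083) − 1 = 0.5955%
Difference (ex-post − ex-ante) = -3.7177% → -3.72%.

-3.72%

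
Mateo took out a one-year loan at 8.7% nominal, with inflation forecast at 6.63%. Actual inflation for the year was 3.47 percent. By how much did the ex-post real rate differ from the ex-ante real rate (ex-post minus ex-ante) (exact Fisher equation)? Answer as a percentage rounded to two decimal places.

Ex-ante: (1 + 0.0870)/(1 + 0.0663) − 1 = 1.9413%
Ex-post: (1 + 0.0870)/(1 + 0.0347) − 1 = 5.0546%
Difference (ex-post − ex-ante) = 3.1133% → 3.11%.

3.11%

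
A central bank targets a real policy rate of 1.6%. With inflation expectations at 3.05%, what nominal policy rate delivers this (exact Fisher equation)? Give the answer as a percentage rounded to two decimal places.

4.70%

(1 + i) = (1 + r)(1 + π) = 1.01600 × 1.03050 = 1.046988
i = 1.046988 − 1, so the required nominal rate is 4.70%.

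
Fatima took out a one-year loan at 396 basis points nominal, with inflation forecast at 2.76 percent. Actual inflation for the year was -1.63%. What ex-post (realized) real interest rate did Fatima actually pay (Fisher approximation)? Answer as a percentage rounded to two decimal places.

5.59%

Ex-post: 3.96% − (-1.63%) = 5.590%
So the realized real rate is 5.59%.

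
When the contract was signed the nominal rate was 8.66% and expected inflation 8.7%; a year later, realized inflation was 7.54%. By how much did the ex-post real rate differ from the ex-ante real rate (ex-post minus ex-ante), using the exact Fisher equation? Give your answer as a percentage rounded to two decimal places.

Ex-ante: (1 + 0.0866)/(1 + 0.0870) − 1 = -0.0368%
Ex-post: (1 + 0.0866)/(1 + 0.0754) − 1 = 1.0415%
Difference (ex-post − ex-ante) = 1.0783% → 1.08%.

1.08%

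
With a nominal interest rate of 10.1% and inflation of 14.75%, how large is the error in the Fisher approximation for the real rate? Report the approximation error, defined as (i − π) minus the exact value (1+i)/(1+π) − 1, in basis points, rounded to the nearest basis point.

-60 basis points

Approximate: r ≈ 10.100% − 14.750% = -4.6500%
Exact: (1 + 0.1010)/(1 + 0.1475) − 1 = -4.0523%
Error = -4.6500% − (-4.0523%) = -0.5977% → -60 basis points.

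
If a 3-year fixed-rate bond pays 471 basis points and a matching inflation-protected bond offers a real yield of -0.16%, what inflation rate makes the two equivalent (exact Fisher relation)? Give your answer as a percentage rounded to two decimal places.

(1 + π) = (1 + i)/(1 + r) = 1.04710 / 0.99840 = 1.048778
Break-even inflation = 1.048778 − 1 → 4.88%.

4.88%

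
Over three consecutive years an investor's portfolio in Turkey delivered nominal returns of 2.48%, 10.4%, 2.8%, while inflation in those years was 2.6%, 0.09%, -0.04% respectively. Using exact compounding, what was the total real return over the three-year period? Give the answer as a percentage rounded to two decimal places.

13.30%

Compound the nominal returns: 1.0248 × 1.1040 × 1.0280 = 1.163058.
Compound inflation: 1.0260 × 1.0009 × 0.9996 = 1.026513.
Deflate: 1.163058 / 1.026513 = 1.133019.
Total real return = 1.133019 − 1 → 13.30%.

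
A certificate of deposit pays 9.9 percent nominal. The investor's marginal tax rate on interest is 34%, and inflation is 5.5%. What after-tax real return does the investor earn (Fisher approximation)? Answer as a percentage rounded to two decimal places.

After-tax nominal return = 9.9% × (1 − 0.34) = 6.5340%.
r ≈ 6.5340% − 5.5% → 1.03%.

1.03%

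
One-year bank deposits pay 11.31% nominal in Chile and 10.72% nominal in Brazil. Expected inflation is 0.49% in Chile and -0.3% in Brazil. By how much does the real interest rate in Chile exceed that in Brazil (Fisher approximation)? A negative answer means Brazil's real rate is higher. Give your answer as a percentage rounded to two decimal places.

-0.20%

Chile: 11.31% − 0.49% = 10.820%
Brazil: 10.72% − (-0.3%) = 11.020%
Differential = -0.200% → -0.20%.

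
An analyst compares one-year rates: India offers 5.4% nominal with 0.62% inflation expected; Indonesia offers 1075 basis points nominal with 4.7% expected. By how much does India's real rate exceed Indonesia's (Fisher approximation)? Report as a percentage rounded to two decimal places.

India: 5.4% − 0.62% = 4.780%
Indonesia: 10.75% − 4.7% = 6.050%
Differential = -1.270% → -1.27%.

-1.27%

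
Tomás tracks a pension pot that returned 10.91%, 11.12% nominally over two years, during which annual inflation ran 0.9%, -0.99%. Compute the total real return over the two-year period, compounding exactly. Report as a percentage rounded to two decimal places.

23.37%

Nominal growth factor = 1.1091 × 1.1112 = 1.232432
Price-level growth factor = 1.0090 × 0.9901 = 0.999011
Real growth factor = 1.232432 / 0.999011 = 1.233652
Total real return = 1.233652 − 1 → 23.37%.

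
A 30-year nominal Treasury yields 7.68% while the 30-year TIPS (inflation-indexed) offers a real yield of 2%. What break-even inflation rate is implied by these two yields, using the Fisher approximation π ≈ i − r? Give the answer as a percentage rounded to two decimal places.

π ≈ i − r = 7.68% − 2% → 5.68%.

5.68%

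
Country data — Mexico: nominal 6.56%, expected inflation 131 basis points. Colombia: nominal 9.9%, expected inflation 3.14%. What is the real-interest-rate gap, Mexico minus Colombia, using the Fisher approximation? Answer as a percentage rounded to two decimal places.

-1.51%

Mexico: 6.56% − 1.31% = 5.250%
Colombia: 9.9% − 3.14% = 6.760%
Differential = -1.510% → -1.51%.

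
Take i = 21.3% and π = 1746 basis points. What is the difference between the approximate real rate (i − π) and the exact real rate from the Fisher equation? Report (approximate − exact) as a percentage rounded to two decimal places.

0.57%

Approximate: r ≈ 21.300% − 17.460% = 3.8400%
Exact: (1 + 0.2130)/(1 + 0.1746) − 1 = 3.2692%
Error = 3.8400% − 3.2692% = 0.5708% → 0.57%.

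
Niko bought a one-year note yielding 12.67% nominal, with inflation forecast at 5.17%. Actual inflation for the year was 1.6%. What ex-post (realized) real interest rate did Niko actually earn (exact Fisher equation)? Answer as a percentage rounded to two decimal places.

10.90%

Ex-post: (1 + 0.1267)/(1 + 0.0160) − 1 = 10.8957%
So the realized real rate is 10.90%.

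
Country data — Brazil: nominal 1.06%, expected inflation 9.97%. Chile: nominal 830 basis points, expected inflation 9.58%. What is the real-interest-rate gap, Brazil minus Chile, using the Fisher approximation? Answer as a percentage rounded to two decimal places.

Brazil: 1.06% − 9.97% = -8.910%
Chile: 8.3% − 9.58% = -1.280%
Differential = -7.630% → -7.63%.

-7.63%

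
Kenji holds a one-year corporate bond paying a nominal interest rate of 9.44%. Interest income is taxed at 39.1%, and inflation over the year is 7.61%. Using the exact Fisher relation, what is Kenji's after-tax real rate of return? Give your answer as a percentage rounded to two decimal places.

-1.73%

After-tax nominal return = 9.44% × (1 − 0.391) = 5.74896%.
1 + r = 1.0574896 / 1.07610 = 0.982706
After-tax real rate = 0.982706 − 1 → -1.73%.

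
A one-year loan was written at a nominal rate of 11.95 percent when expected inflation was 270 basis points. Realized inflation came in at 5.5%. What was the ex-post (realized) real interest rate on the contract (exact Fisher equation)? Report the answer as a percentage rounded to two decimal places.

6.11%

Ex-post: (1 + 0.1195)/(1 + 0.0550) − 1 = 6.1137%
So the realized real rate is 6.11%.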